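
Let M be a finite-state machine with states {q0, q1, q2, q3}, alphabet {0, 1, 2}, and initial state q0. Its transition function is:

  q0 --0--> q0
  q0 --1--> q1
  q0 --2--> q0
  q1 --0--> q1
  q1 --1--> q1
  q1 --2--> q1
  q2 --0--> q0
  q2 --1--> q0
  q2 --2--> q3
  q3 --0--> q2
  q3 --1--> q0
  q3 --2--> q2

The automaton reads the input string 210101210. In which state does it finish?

Trace: q0 -2-> q0 -1-> q1 -0-> q1 -1-> q1 -0-> q1 -1-> q1 -2-> q1 -1-> q1 -0-> q1

q1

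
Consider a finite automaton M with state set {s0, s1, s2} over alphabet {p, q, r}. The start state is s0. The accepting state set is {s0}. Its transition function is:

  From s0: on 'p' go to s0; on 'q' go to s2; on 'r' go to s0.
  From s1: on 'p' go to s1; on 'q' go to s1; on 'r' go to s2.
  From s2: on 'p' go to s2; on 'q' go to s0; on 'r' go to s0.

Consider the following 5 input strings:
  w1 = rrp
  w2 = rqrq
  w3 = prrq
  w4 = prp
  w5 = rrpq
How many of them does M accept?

2

w1: s0 → s0 → s0 → s0  → end s0, accepted
w2: s0 → s0 → s2 → s0 → s2  → end s2, rejected
w3: s0 → s0 → s0 → s0 → s2  → end s2, rejected
w4: s0 → s0 → s0 → s0  → end s0, accepted
w5: s0 → s0 → s0 → s0 → s2  → end s2, rejected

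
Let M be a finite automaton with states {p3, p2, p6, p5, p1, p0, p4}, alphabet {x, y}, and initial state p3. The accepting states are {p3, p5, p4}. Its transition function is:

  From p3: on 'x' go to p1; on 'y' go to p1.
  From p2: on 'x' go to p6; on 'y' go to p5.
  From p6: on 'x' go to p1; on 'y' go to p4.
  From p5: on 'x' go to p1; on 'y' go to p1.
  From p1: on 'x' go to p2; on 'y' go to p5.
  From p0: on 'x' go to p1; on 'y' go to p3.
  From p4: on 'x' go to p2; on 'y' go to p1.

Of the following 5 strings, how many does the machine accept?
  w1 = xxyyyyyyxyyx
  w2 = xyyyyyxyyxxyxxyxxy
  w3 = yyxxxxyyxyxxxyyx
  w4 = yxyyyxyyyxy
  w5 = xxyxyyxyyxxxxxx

2

w1:
  start at p3
  read 'x': p3 → p1
  read 'x': p1 → p2
  read 'y': p2 → p5
  read 'y': p5 → p1
  read 'y': p1 → p5
  read 'y': p5 → p1
  read 'y': p1 → p5
  read 'y': p5 → p1
  read 'x': p1 → p2
  read 'y': p2 → p5
  read 'y': p5 → p1
  read 'x': p1 → p2
  end p2, rejected
w2:
  start at p3
  read 'x': p3 → p1
  read 'y': p1 → p5
  read 'y': p5 → p1
  read 'y': p1 → p5
  read 'y': p5 → p1
  read 'y': p1 → p5
  read 'x': p5 → p1
  read 'y': p1 → p5
  read 'y': p5 → p1
  read 'x': p1 → p2
  read 'x': p2 → p6
  read 'y': p6 → p4
  read 'x': p4 → p2
  read 'x': p2 → p6
  read 'y': p6 → p4
  read 'x': p4 → p2
  read 'x': p2 → p6
  read 'y': p6 → p4
  end p4, accepted
w3:
  start at p3
  read 'y': p3 → p1
  read 'y': p1 → p5
  read 'x': p5 → p1
  read 'x': p1 → p2
  read 'x': p2 → p6
  read 'x': p6 → p1
  read 'y': p1 → p5
  read 'y': p5 → p1
  read 'x': p1 → p2
  read 'y': p2 → p5
  read 'x': p5 → p1
  read 'x': p1 → p2
  read 'x': p2 → p6
  read 'y': p6 → p4
  read 'y': p4 → p1
  read 'x': p1 → p2
  end p2, rejected
w4:
  start at p3
  read 'y': p3 → p1
  read 'x': p1 → p2
  read 'y': p2 → p5
  read 'y': p5 → p1
  read 'y': p1 → p5
  read 'x': p5 → p1
  read 'y': p1 → p5
  read 'y': p5 → p1
  read 'y': p1 → p5
  read 'x': p5 → p1
  read 'y': p1 → p5
  end p5, accepted
w5:
  start at p3
  read 'x': p3 → p1
  read 'x': p1 → p2
  read 'y': p2 → p5
  read 'x': p5 → p1
  read 'y': p1 → p5
  read 'y': p5 → p1
  read 'x': p1 → p2
  read 'y': p2 → p5
  read 'y': p5 → p1
  read 'x': p1 → p2
  read 'x': p2 → p6
  read 'x': p6 → p1
  read 'x': p1 → p2
  read 'x': p2 → p6
  read 'x': p6 → p1
  end p1, rejected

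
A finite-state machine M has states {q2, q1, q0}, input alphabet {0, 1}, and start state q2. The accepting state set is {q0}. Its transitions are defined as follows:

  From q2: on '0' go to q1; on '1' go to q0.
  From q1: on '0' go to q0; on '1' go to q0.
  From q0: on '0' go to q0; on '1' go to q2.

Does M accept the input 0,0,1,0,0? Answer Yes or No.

Trace: q2 -0-> q1 -0-> q0 -1-> q2 -0-> q1 -0-> q0
End state q0 is accepting.

Yes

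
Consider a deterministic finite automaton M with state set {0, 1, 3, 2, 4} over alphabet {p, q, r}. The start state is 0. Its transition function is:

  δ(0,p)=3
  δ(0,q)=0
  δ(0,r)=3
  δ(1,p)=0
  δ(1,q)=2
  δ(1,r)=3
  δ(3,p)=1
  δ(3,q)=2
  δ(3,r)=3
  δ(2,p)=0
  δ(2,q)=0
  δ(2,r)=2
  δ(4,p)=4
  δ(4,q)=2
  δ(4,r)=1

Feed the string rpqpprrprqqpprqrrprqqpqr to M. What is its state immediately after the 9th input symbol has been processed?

3

0 → 3 → 1 → 2 → 0 → 3 → 3 → 3 → 1 → 3
After 9 symbols: 3.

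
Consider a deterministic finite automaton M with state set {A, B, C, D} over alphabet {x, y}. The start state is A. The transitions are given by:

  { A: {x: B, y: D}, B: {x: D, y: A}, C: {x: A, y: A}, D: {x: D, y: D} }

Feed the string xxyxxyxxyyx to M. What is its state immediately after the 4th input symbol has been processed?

D

Trace: A -x-> B -x-> D -y-> D -x-> D
After 4 symbols: D.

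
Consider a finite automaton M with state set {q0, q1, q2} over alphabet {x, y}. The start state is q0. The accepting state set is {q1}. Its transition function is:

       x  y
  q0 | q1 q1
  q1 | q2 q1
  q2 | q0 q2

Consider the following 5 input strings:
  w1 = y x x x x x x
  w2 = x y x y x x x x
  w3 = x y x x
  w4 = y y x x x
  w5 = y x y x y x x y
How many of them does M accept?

3

w1: Trace: q0 -y-> q1 -x-> q2 -x-> q0 -x-> q1 -x-> q2 -x-> q0 -x-> q1  → end q1, accepted
w2: Trace: q0 -x-> q1 -y-> q1 -x-> q2 -y-> q2 -x-> q0 -x-> q1 -x-> q2 -x-> q0  → end q0, rejected
w3: Trace: q0 -x-> q1 -y-> q1 -x-> q2 -x-> q0  → end q0, rejected
w4: Trace: q0 -y-> q1 -y-> q1 -x-> q2 -x-> q0 -x-> q1  → end q1, accepted
w5: Trace: q0 -y-> q1 -x-> q2 -y-> q2 -x-> q0 -y-> q1 -x-> q2 -x-> q0 -y-> q1  → end q1, accepted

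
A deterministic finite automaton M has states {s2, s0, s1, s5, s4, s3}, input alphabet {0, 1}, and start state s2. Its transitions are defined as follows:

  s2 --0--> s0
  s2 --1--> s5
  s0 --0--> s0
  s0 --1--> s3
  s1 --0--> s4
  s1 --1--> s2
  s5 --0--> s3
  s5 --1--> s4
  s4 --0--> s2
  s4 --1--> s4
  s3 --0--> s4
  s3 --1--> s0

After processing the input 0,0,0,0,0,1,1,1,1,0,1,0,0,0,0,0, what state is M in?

s0

s2 → s0 → s0 → s0 → s0 → s0 → s3 → s0 → s3 → s0 → s0 → s3 → s4 → s2 → s0 → s0 → s0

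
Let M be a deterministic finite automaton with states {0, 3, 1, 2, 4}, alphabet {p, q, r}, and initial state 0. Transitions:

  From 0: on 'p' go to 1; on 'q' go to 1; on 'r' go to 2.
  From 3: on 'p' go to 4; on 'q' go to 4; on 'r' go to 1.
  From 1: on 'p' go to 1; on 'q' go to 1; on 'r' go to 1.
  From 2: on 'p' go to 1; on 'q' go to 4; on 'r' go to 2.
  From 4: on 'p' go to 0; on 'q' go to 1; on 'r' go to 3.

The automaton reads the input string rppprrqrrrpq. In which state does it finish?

start at 0
read 'r': 0 → 2
read 'p': 2 → 1
read 'p': 1 → 1
read 'p': 1 → 1
read 'r': 1 → 1
read 'r': 1 → 1
read 'q': 1 → 1
read 'r': 1 → 1
read 'r': 1 → 1
read 'r': 1 → 1
read 'p': 1 → 1
read 'q': 1 → 1

1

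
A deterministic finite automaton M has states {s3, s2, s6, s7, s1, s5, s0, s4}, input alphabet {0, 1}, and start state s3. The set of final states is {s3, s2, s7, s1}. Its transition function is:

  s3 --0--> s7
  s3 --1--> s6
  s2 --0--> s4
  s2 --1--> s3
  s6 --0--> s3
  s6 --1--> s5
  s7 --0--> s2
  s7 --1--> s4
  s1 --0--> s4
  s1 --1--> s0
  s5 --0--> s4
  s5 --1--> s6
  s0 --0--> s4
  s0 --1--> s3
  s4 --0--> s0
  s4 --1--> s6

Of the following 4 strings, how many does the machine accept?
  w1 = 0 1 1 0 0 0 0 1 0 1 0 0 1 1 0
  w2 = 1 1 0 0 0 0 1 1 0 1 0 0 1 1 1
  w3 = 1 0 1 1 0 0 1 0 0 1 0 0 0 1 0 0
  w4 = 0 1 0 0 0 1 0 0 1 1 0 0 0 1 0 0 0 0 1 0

3

w1:
  start at s3
  read '0': s3 → s7
  read '1': s7 → s4
  read '1': s4 → s6
  read '0': s6 → s3
  read '0': s3 → s7
  read '0': s7 → s2
  read '0': s2 → s4
  read '1': s4 → s6
  read '0': s6 → s3
  read '1': s3 → s6
  read '0': s6 → s3
  read '0': s3 → s7
  read '1': s7 → s4
  read '1': s4 → s6
  read '0': s6 → s3
  end s3, accepted
w2:
  start at s3
  read '1': s3 → s6
  read '1': s6 → s5
  read '0': s5 → s4
  read '0': s4 → s0
  read '0': s0 → s4
  read '0': s4 → s0
  read '1': s0 → s3
  read '1': s3 → s6
  read '0': s6 → s3
  read '1': s3 → s6
  read '0': s6 → s3
  read '0': s3 → s7
  read '1': s7 → s4
  read '1': s4 → s6
  read '1': s6 → s5
  end s5, rejected
w3:
  start at s3
  read '1': s3 → s6
  read '0': s6 → s3
  read '1': s3 → s6
  read '1': s6 → s5
  read '0': s5 → s4
  read '0': s4 → s0
  read '1': s0 → s3
  read '0': s3 → s7
  read '0': s7 → s2
  read '1': s2 → s3
  read '0': s3 → s7
  read '0': s7 → s2
  read '0': s2 → s4
  read '1': s4 → s6
  read '0': s6 → s3
  read '0': s3 → s7
  end s7, accepted
w4:
  start at s3
  read '0': s3 → s7
  read '1': s7 → s4
  read '0': s4 → s0
  read '0': s0 → s4
  read '0': s4 → s0
  read '1': s0 → s3
  read '0': s3 → s7
  read '0': s7 → s2
  read '1': s2 → s3
  read '1': s3 → s6
  read '0': s6 → s3
  read '0': s3 → s7
  read '0': s7 → s2
  read '1': s2 → s3
  read '0': s3 → s7
  read '0': s7 → s2
  read '0': s2 → s4
  read '0': s4 → s0
  read '1': s0 → s3
  read '0': s3 → s7
  end s7, accepted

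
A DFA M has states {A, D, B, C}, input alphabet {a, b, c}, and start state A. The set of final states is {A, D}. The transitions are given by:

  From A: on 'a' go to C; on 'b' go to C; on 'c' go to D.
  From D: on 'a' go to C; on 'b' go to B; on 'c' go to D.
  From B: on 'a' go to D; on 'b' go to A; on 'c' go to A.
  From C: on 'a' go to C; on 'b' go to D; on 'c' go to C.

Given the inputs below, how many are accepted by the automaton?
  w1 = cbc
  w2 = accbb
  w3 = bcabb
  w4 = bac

1

w1: Trace: A -c-> D -b-> B -c-> A  → end A, accepted
w2: Trace: A -a-> C -c-> C -c-> C -b-> D -b-> B  → end B, rejected
w3: Trace: A -b-> C -c-> C -a-> C -b-> D -b-> B  → end B, rejected
w4: Trace: A -b-> C -a-> C -c-> C  → end C, rejected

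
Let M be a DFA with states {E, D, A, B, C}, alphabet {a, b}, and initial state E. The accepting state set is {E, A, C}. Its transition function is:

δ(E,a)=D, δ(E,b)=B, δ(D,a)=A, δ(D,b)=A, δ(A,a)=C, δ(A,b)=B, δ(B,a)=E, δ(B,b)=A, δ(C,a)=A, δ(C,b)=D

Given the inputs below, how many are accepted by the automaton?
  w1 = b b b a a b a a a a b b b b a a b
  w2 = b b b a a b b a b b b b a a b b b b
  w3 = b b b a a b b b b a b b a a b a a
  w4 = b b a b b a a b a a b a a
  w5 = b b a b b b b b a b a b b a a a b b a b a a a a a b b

w1: E → B → A → B → E → D → A → C → A → C → A → B → A → B → A → C → A → B  → end B, rejected
w2: E → B → A → B → E → D → A → B → E → B → A → B → A → C → A → B → A → B → A  → end A, accepted
w3: E → B → A → B → E → D → A → B → A → B → E → B → A → C → A → B → E → D  → end D, rejected
w4: E → B → A → C → D → A → C → A → B → E → D → A → C → A  → end A, accepted
w5: E → B → A → C → D → A → B → A → B → E → B → E → B → A → C → A → C → D → A → C → D → A → C → A → C → A → B → A  → end A, accepted

3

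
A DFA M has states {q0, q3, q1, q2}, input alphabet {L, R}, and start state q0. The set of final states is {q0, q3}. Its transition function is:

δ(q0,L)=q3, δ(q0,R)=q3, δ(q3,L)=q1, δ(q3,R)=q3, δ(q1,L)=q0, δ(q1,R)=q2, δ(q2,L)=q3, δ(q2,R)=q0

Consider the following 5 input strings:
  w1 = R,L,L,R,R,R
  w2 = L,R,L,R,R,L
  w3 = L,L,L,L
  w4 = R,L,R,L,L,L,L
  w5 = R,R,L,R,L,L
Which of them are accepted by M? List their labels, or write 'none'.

w1:
  start at q0
  read 'R': q0 → q3
  read 'L': q3 → q1
  read 'L': q1 → q0
  read 'R': q0 → q3
  read 'R': q3 → q3
  read 'R': q3 → q3
  end q3, accepted
w2:
  start at q0
  read 'L': q0 → q3
  read 'R': q3 → q3
  read 'L': q3 → q1
  read 'R': q1 → q2
  read 'R': q2 → q0
  read 'L': q0 → q3
  end q3, accepted
w3:
  start at q0
  read 'L': q0 → q3
  read 'L': q3 → q1
  read 'L': q1 → q0
  read 'L': q0 → q3
  end q3, accepted
w4:
  start at q0
  read 'R': q0 → q3
  read 'L': q3 → q1
  read 'R': q1 → q2
  read 'L': q2 → q3
  read 'L': q3 → q1
  read 'L': q1 → q0
  read 'L': q0 → q3
  end q3, accepted
w5:
  start at q0
  read 'R': q0 → q3
  read 'R': q3 → q3
  read 'L': q3 → q1
  read 'R': q1 → q2
  read 'L': q2 → q3
  read 'L': q3 → q1
  end q1, rejected

w1, w2, w3, w4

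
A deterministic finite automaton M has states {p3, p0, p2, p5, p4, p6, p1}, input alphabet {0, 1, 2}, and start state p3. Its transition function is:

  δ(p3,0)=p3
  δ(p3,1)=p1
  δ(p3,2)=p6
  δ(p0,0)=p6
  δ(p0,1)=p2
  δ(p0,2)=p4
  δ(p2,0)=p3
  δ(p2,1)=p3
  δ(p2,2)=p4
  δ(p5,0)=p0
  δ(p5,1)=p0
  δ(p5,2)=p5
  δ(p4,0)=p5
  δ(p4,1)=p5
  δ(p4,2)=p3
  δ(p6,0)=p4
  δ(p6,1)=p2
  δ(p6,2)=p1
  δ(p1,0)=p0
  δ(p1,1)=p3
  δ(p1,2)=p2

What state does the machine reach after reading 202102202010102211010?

p3

Trace: p3 -2-> p6 -0-> p4 -2-> p3 -1-> p1 -0-> p0 -2-> p4 -2-> p3 -0-> p3 -2-> p6 -0-> p4 -1-> p5 -0-> p0 -1-> p2 -0-> p3 -2-> p6 -2-> p1 -1-> p3 -1-> p1 -0-> p0 -1-> p2 -0-> p3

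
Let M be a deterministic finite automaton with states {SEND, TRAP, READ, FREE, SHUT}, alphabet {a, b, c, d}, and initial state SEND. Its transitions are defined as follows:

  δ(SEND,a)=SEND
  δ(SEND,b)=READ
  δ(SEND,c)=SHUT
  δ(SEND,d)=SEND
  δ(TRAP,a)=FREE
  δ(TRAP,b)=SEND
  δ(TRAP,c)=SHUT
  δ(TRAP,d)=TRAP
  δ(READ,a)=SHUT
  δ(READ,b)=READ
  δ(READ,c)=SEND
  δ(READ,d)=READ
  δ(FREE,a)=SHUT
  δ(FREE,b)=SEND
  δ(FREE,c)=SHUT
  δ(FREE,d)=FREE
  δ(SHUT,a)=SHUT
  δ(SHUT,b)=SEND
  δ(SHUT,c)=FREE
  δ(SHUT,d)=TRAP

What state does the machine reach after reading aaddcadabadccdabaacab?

Trace: SEND -a-> SEND -a-> SEND -d-> SEND -d-> SEND -c-> SHUT -a-> SHUT -d-> TRAP -a-> FREE -b-> SEND -a-> SEND -d-> SEND -c-> SHUT -c-> FREE -d-> FREE -a-> SHUT -b-> SEND -a-> SEND -a-> SEND -c-> SHUT -a-> SHUT -b-> SEND

SEND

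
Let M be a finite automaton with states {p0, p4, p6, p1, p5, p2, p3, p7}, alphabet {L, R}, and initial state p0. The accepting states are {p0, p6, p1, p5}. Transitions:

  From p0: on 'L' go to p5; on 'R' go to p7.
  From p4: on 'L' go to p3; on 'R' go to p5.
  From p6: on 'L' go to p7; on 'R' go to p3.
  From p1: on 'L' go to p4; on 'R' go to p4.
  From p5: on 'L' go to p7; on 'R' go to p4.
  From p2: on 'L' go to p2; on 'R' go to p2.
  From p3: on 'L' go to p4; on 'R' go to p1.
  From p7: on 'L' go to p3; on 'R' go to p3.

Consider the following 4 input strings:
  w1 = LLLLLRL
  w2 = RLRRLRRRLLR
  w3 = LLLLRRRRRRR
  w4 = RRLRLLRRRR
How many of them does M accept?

w1: p0 → p5 → p7 → p3 → p4 → p3 → p1 → p4  → end p4, rejected
w2: p0 → p7 → p3 → p1 → p4 → p3 → p1 → p4 → p5 → p7 → p3 → p1  → end p1, accepted
w3: p0 → p5 → p7 → p3 → p4 → p5 → p4 → p5 → p4 → p5 → p4 → p5  → end p5, accepted
w4: p0 → p7 → p3 → p4 → p5 → p7 → p3 → p1 → p4 → p5 → p4  → end p4, rejected

2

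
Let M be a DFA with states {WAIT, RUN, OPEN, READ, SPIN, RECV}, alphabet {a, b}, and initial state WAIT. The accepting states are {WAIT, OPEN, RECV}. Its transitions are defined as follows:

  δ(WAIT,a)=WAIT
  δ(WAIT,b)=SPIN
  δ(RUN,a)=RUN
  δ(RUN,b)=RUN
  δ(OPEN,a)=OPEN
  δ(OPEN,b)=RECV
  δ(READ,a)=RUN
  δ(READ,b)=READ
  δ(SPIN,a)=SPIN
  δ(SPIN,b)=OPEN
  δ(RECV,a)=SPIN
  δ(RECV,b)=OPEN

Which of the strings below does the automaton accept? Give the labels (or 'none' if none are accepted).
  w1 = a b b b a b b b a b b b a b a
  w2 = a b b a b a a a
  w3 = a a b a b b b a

w1: WAIT → WAIT → SPIN → OPEN → RECV → SPIN → OPEN → RECV → OPEN → OPEN → RECV → OPEN → RECV → SPIN → OPEN → OPEN  → end OPEN, accepted
w2: WAIT → WAIT → SPIN → OPEN → OPEN → RECV → SPIN → SPIN → SPIN  → end SPIN, rejected
w3: WAIT → WAIT → WAIT → SPIN → SPIN → OPEN → RECV → OPEN → OPEN  → end OPEN, accepted

w1, w3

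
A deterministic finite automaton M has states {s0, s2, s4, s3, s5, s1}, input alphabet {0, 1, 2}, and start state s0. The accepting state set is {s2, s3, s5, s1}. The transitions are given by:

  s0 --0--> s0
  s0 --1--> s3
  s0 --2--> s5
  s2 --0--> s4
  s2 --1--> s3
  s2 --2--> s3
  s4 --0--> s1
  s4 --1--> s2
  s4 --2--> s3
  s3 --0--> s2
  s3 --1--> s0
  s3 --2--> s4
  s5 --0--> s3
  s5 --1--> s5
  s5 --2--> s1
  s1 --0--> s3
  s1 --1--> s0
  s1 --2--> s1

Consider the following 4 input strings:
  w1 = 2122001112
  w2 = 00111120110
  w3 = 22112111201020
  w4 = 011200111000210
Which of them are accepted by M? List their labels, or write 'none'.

w1: s0 → s5 → s5 → s1 → s1 → s3 → s2 → s3 → s0 → s3 → s4  → end s4, rejected
w2: s0 → s0 → s0 → s3 → s0 → s3 → s0 → s5 → s3 → s0 → s3 → s2  → end s2, accepted
w3: s0 → s5 → s1 → s0 → s3 → s4 → s2 → s3 → s0 → s5 → s3 → s0 → s0 → s5 → s3  → end s3, accepted
w4: s0 → s0 → s3 → s0 → s5 → s3 → s2 → s3 → s0 → s3 → s2 → s4 → s1 → s1 → s0 → s0  → end s0, rejected

w2, w3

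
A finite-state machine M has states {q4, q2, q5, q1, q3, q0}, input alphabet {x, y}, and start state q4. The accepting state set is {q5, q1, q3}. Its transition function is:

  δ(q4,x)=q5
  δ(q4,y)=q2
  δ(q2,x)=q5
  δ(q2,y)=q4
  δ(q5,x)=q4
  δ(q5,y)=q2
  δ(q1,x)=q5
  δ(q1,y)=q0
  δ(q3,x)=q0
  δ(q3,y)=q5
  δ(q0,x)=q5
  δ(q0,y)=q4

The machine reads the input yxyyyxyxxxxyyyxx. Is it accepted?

Trace: q4 -y-> q2 -x-> q5 -y-> q2 -y-> q4 -y-> q2 -x-> q5 -y-> q2 -x-> q5 -x-> q4 -x-> q5 -x-> q4 -y-> q2 -y-> q4 -y-> q2 -x-> q5 -x-> q4
End state q4 is not accepting.

No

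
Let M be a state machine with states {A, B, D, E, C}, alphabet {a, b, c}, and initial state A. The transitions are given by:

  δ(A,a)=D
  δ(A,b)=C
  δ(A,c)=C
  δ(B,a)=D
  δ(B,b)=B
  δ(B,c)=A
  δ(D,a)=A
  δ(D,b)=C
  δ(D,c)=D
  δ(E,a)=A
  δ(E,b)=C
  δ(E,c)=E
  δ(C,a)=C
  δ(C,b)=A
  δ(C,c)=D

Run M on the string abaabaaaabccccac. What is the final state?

A → D → C → C → C → A → D → A → D → A → C → D → D → D → D → A → C

C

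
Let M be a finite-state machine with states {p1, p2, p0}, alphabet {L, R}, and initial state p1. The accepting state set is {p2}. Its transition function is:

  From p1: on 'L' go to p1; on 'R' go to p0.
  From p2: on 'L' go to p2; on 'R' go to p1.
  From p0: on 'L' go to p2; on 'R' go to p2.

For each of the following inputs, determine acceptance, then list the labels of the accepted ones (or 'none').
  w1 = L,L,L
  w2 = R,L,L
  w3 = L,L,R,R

w1: p1 → p1 → p1 → p1  → end p1, rejected
w2: p1 → p0 → p2 → p2  → end p2, accepted
w3: p1 → p1 → p1 → p0 → p2  → end p2, accepted

w2, w3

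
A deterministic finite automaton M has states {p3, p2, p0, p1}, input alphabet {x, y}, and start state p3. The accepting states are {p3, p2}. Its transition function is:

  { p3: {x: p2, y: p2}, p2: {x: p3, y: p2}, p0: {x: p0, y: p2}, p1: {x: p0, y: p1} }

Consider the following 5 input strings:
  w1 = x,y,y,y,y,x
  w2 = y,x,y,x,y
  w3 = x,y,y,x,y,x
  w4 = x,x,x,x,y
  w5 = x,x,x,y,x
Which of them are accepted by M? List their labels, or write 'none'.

w1: p3 → p2 → p2 → p2 → p2 → p2 → p3  → end p3, accepted
w2: p3 → p2 → p3 → p2 → p3 → p2  → end p2, accepted
w3: p3 → p2 → p2 → p2 → p3 → p2 → p3  → end p3, accepted
w4: p3 → p2 → p3 → p2 → p3 → p2  → end p2, accepted
w5: p3 → p2 → p3 → p2 → p2 → p3  → end p3, accepted

w1, w2, w3, w4, w5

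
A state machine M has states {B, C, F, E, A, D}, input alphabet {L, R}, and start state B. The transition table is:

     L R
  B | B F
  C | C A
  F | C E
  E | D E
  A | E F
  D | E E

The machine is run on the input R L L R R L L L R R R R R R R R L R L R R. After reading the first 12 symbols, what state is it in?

E

Trace: B -R-> F -L-> C -L-> C -R-> A -R-> F -L-> C -L-> C -L-> C -R-> A -R-> F -R-> E -R-> E
After 12 symbols: E.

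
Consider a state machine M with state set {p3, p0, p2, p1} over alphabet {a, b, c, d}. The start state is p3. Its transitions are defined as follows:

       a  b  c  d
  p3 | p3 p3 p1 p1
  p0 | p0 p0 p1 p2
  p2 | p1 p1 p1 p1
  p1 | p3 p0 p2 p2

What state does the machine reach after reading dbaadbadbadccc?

p1

p3 → p1 → p0 → p0 → p0 → p2 → p1 → p3 → p1 → p0 → p0 → p2 → p1 → p2 → p1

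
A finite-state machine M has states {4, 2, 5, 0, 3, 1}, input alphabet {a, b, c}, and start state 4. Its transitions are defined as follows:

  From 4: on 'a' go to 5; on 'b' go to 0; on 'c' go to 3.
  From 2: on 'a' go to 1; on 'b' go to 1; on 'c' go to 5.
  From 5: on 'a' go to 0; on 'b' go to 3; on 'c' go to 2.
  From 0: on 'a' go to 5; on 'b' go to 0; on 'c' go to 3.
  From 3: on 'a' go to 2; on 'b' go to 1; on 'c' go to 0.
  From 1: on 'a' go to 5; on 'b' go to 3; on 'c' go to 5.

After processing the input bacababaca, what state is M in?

4 → 0 → 5 → 2 → 1 → 3 → 2 → 1 → 5 → 2 → 1

1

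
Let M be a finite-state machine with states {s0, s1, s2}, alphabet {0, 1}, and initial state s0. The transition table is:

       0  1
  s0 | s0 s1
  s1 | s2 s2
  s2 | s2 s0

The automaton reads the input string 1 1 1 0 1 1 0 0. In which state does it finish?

start at s0
read '1': s0 → s1
read '1': s1 → s2
read '1': s2 → s0
read '0': s0 → s0
read '1': s0 → s1
read '1': s1 → s2
read '0': s2 → s2
read '0': s2 → s2

s2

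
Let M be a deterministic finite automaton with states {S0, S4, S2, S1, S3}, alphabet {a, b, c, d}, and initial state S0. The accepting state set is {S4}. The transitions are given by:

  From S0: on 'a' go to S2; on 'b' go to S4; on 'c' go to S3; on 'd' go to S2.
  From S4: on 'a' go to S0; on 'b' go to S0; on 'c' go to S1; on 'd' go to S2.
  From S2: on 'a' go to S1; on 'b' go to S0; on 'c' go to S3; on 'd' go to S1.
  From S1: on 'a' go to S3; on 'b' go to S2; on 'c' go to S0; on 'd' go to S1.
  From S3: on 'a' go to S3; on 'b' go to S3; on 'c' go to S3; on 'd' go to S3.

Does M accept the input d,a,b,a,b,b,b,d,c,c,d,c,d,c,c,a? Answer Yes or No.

No

Trace: S0 -d-> S2 -a-> S1 -b-> S2 -a-> S1 -b-> S2 -b-> S0 -b-> S4 -d-> S2 -c-> S3 -c-> S3 -d-> S3 -c-> S3 -d-> S3 -c-> S3 -c-> S3 -a-> S3
End state S3 is not accepting.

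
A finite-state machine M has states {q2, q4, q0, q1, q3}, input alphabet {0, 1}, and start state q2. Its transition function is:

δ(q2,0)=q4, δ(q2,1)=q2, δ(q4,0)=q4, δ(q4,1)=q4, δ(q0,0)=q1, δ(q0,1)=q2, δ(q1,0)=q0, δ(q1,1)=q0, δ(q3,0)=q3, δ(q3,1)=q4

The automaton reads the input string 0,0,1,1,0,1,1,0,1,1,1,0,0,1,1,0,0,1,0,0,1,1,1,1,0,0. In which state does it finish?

q4

start at q2
read '0': q2 → q4
read '0': q4 → q4
read '1': q4 → q4
read '1': q4 → q4
read '0': q4 → q4
read '1': q4 → q4
read '1': q4 → q4
read '0': q4 → q4
read '1': q4 → q4
read '1': q4 → q4
read '1': q4 → q4
read '0': q4 → q4
read '0': q4 → q4
read '1': q4 → q4
read '1': q4 → q4
read '0': q4 → q4
read '0': q4 → q4
read '1': q4 → q4
read '0': q4 → q4
read '0': q4 → q4
read '1': q4 → q4
read '1': q4 → q4
read '1': q4 → q4
read '1': q4 → q4
read '0': q4 → q4
read '0': q4 → q4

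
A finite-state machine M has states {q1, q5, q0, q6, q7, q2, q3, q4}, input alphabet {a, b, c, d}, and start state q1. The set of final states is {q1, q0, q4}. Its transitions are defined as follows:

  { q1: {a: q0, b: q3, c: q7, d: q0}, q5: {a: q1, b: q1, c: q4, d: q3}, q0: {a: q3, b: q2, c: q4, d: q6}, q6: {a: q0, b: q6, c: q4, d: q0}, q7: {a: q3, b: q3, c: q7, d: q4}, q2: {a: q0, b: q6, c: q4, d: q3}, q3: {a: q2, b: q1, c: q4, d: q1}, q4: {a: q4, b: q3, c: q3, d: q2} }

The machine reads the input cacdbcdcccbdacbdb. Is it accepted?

Trace: q1 -c-> q7 -a-> q3 -c-> q4 -d-> q2 -b-> q6 -c-> q4 -d-> q2 -c-> q4 -c-> q3 -c-> q4 -b-> q3 -d-> q1 -a-> q0 -c-> q4 -b-> q3 -d-> q1 -b-> q3
End state q3 is not accepting.

No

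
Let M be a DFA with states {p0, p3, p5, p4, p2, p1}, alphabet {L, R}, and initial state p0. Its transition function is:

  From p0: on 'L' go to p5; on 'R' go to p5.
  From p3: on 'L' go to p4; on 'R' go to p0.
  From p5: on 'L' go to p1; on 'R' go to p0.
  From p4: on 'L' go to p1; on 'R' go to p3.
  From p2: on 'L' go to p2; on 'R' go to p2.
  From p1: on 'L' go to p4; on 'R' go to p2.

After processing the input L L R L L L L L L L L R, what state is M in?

p2

p0 → p5 → p1 → p2 → p2 → p2 → p2 → p2 → p2 → p2 → p2 → p2 → p2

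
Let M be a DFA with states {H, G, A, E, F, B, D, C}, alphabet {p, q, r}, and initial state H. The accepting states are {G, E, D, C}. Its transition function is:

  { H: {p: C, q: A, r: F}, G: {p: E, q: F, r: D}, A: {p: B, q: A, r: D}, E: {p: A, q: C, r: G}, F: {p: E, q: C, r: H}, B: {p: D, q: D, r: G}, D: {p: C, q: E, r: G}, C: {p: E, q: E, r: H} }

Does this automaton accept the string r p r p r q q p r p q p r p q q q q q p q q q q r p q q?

start at H
read 'r': H → F
read 'p': F → E
read 'r': E → G
read 'p': G → E
read 'r': E → G
read 'q': G → F
read 'q': F → C
read 'p': C → E
read 'r': E → G
read 'p': G → E
read 'q': E → C
read 'p': C → E
read 'r': E → G
read 'p': G → E
read 'q': E → C
read 'q': C → E
read 'q': E → C
read 'q': C → E
read 'q': E → C
read 'p': C → E
read 'q': E → C
read 'q': C → E
read 'q': E → C
read 'q': C → E
read 'r': E → G
read 'p': G → E
read 'q': E → C
read 'q': C → E
End state E is accepting.

Yes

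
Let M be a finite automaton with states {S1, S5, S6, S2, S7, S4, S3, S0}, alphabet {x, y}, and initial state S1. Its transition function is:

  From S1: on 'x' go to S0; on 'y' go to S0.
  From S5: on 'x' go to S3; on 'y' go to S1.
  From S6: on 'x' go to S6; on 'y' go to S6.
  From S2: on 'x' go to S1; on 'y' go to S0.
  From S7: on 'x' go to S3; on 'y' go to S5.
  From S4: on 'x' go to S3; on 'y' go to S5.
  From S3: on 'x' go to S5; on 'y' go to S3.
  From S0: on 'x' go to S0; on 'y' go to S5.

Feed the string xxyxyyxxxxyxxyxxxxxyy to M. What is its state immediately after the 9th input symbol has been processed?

S5

Trace: S1 -x-> S0 -x-> S0 -y-> S5 -x-> S3 -y-> S3 -y-> S3 -x-> S5 -x-> S3 -x-> S5
After 9 symbols: S5.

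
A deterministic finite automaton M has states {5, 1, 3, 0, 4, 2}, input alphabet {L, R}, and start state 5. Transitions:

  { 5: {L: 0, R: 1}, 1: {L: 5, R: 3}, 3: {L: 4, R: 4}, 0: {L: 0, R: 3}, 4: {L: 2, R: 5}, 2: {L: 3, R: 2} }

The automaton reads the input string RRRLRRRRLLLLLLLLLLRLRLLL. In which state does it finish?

2

5 → 1 → 3 → 4 → 2 → 2 → 2 → 2 → 2 → 3 → 4 → 2 → 3 → 4 → 2 → 3 → 4 → 2 → 3 → 4 → 2 → 2 → 3 → 4 → 2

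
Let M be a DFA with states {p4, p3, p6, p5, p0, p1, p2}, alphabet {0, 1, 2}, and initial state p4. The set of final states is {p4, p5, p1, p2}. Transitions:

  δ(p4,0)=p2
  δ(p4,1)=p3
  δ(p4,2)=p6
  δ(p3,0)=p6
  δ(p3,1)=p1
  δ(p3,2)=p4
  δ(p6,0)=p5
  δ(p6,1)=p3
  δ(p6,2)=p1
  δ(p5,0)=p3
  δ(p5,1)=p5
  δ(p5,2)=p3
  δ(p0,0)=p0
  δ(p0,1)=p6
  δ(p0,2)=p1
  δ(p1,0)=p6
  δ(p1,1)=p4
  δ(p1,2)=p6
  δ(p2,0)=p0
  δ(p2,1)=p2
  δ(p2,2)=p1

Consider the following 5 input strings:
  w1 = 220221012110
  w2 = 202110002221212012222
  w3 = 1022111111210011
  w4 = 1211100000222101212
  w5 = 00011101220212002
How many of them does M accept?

2

w1: p4 → p6 → p1 → p6 → p1 → p6 → p3 → p6 → p3 → p4 → p3 → p1 → p6  → end p6, rejected
w2: p4 → p6 → p5 → p3 → p1 → p4 → p2 → p0 → p0 → p1 → p6 → p1 → p4 → p6 → p3 → p4 → p2 → p2 → p1 → p6 → p1 → p6  → end p6, rejected
w3: p4 → p3 → p6 → p1 → p6 → p3 → p1 → p4 → p3 → p1 → p4 → p6 → p3 → p6 → p5 → p5 → p5  → end p5, accepted
w4: p4 → p3 → p4 → p3 → p1 → p4 → p2 → p0 → p0 → p0 → p0 → p1 → p6 → p1 → p4 → p2 → p2 → p1 → p4 → p6  → end p6, rejected
w5: p4 → p2 → p0 → p0 → p6 → p3 → p1 → p6 → p3 → p4 → p6 → p5 → p3 → p1 → p6 → p5 → p3 → p4  → end p4, accepted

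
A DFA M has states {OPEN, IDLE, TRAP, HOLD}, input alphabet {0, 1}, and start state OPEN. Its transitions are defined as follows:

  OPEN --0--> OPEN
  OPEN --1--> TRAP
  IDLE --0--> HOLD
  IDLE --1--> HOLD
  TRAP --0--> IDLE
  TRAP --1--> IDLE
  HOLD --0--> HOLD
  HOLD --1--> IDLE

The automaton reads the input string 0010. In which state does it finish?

IDLE

OPEN → OPEN → OPEN → TRAP → IDLE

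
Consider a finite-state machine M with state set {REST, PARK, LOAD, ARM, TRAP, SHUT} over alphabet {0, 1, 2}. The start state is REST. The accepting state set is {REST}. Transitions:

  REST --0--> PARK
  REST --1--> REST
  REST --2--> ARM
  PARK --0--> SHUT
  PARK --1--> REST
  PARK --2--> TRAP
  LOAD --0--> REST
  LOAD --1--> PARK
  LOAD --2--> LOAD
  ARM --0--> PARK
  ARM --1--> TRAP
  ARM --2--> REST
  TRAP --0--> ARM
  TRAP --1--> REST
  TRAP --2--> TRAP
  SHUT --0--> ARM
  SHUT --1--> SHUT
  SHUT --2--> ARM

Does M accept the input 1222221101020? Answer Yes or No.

No

REST → REST → ARM → REST → ARM → REST → ARM → TRAP → REST → PARK → REST → PARK → TRAP → ARM
End state ARM is not accepting.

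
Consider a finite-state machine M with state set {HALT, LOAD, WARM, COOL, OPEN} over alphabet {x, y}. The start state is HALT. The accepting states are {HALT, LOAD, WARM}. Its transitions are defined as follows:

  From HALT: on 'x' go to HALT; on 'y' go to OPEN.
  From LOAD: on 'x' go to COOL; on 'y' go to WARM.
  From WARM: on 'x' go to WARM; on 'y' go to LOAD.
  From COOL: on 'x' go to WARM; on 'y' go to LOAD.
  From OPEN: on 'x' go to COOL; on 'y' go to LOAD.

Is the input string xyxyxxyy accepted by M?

Yes

Trace: HALT -x-> HALT -y-> OPEN -x-> COOL -y-> LOAD -x-> COOL -x-> WARM -y-> LOAD -y-> WARM
End state WARM is accepting.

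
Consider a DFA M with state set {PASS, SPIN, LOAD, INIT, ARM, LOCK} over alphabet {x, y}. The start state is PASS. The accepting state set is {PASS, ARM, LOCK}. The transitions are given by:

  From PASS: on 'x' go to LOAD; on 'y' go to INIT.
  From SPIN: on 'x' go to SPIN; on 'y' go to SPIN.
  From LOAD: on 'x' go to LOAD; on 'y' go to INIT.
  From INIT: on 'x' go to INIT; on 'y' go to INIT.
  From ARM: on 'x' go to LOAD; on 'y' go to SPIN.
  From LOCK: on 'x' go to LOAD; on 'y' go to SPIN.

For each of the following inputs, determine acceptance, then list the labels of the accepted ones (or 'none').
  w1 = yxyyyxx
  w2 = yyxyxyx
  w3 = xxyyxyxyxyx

w1:
  start at PASS
  read 'y': PASS → INIT
  read 'x': INIT → INIT
  read 'y': INIT → INIT
  read 'y': INIT → INIT
  read 'y': INIT → INIT
  read 'x': INIT → INIT
  read 'x': INIT → INIT
  end INIT, rejected
w2:
  start at PASS
  read 'y': PASS → INIT
  read 'y': INIT → INIT
  read 'x': INIT → INIT
  read 'y': INIT → INIT
  read 'x': INIT → INIT
  read 'y': INIT → INIT
  read 'x': INIT → INIT
  end INIT, rejected
w3:
  start at PASS
  read 'x': PASS → LOAD
  read 'x': LOAD → LOAD
  read 'y': LOAD → INIT
  read 'y': INIT → INIT
  read 'x': INIT → INIT
  read 'y': INIT → INIT
  read 'x': INIT → INIT
  read 'y': INIT → INIT
  read 'x': INIT → INIT
  read 'y': INIT → INIT
  read 'x': INIT → INIT
  end INIT, rejected

none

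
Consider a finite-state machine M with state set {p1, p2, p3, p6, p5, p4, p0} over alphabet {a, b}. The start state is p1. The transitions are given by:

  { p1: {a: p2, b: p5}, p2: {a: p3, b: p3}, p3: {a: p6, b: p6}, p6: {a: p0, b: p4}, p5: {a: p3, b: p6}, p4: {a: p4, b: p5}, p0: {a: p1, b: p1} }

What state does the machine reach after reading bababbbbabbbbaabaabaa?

p6

start at p1
read 'b': p1 → p5
read 'a': p5 → p3
read 'b': p3 → p6
read 'a': p6 → p0
read 'b': p0 → p1
read 'b': p1 → p5
read 'b': p5 → p6
read 'b': p6 → p4
read 'a': p4 → p4
read 'b': p4 → p5
read 'b': p5 → p6
read 'b': p6 → p4
read 'b': p4 → p5
read 'a': p5 → p3
read 'a': p3 → p6
read 'b': p6 → p4
read 'a': p4 → p4
read 'a': p4 → p4
read 'b': p4 → p5
read 'a': p5 → p3
read 'a': p3 → p6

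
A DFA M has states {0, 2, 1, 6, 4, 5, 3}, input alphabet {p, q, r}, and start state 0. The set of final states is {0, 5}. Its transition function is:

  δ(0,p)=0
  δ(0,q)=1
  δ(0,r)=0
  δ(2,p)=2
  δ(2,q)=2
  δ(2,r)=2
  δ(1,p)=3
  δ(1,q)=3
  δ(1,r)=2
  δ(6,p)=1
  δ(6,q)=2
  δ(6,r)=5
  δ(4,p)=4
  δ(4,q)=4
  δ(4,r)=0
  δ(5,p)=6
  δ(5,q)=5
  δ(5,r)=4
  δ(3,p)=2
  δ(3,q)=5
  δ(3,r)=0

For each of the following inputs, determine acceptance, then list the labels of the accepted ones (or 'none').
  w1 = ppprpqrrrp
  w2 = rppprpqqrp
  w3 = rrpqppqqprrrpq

w1: 0 → 0 → 0 → 0 → 0 → 0 → 1 → 2 → 2 → 2 → 2  → end 2, rejected
w2: 0 → 0 → 0 → 0 → 0 → 0 → 0 → 1 → 3 → 0 → 0  → end 0, accepted
w3: 0 → 0 → 0 → 0 → 1 → 3 → 2 → 2 → 2 → 2 → 2 → 2 → 2 → 2 → 2  → end 2, rejected

w2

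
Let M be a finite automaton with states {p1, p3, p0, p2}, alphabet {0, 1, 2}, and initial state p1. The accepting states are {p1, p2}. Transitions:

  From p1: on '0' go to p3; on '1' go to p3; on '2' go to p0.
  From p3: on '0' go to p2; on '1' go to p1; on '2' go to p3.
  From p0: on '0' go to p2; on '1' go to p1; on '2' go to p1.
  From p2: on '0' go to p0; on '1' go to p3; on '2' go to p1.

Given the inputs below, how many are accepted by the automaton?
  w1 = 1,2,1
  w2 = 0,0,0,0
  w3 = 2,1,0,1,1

2

w1: Trace: p1 -1-> p3 -2-> p3 -1-> p1  → end p1, accepted
w2: Trace: p1 -0-> p3 -0-> p2 -0-> p0 -0-> p2  → end p2, accepted
w3: Trace: p1 -2-> p0 -1-> p1 -0-> p3 -1-> p1 -1-> p3  → end p3, rejected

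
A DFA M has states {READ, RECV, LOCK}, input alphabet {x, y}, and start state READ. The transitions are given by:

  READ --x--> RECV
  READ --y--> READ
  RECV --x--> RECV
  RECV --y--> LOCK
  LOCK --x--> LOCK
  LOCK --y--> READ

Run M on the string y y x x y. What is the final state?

start at READ
read 'y': READ → READ
read 'y': READ → READ
read 'x': READ → RECV
read 'x': RECV → RECV
read 'y': RECV → LOCK

LOCK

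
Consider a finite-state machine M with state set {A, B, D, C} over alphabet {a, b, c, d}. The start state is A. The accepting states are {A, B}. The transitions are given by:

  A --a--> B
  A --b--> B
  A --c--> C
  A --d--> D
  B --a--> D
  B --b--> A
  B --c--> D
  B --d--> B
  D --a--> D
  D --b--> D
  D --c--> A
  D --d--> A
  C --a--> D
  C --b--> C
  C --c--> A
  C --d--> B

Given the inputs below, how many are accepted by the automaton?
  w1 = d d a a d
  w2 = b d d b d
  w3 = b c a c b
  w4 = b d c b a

w1: Trace: A -d-> D -d-> A -a-> B -a-> D -d-> A  → end A, accepted
w2: Trace: A -b-> B -d-> B -d-> B -b-> A -d-> D  → end D, rejected
w3: Trace: A -b-> B -c-> D -a-> D -c-> A -b-> B  → end B, accepted
w4: Trace: A -b-> B -d-> B -c-> D -b-> D -a-> D  → end D, rejected

2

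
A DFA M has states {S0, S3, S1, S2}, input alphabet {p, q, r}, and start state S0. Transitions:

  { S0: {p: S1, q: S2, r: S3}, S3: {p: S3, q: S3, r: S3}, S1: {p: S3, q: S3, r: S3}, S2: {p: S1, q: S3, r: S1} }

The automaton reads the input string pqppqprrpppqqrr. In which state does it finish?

S3

S0 → S1 → S3 → S3 → S3 → S3 → S3 → S3 → S3 → S3 → S3 → S3 → S3 → S3 → S3 → S3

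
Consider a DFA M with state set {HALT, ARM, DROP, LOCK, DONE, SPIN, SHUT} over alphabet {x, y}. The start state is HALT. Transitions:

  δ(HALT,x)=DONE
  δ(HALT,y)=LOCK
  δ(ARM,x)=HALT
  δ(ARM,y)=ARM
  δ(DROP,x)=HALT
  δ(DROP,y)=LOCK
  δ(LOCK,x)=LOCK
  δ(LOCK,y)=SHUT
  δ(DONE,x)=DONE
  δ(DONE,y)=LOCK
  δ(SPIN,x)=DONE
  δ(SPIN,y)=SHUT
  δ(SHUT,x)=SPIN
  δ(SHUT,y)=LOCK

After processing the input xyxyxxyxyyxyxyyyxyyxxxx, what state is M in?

start at HALT
read 'x': HALT → DONE
read 'y': DONE → LOCK
read 'x': LOCK → LOCK
read 'y': LOCK → SHUT
read 'x': SHUT → SPIN
read 'x': SPIN → DONE
read 'y': DONE → LOCK
read 'x': LOCK → LOCK
read 'y': LOCK → SHUT
read 'y': SHUT → LOCK
read 'x': LOCK → LOCK
read 'y': LOCK → SHUT
read 'x': SHUT → SPIN
read 'y': SPIN → SHUT
read 'y': SHUT → LOCK
read 'y': LOCK → SHUT
read 'x': SHUT → SPIN
read 'y': SPIN → SHUT
read 'y': SHUT → LOCK
read 'x': LOCK → LOCK
read 'x': LOCK → LOCK
read 'x': LOCK → LOCK
read 'x': LOCK → LOCK

LOCK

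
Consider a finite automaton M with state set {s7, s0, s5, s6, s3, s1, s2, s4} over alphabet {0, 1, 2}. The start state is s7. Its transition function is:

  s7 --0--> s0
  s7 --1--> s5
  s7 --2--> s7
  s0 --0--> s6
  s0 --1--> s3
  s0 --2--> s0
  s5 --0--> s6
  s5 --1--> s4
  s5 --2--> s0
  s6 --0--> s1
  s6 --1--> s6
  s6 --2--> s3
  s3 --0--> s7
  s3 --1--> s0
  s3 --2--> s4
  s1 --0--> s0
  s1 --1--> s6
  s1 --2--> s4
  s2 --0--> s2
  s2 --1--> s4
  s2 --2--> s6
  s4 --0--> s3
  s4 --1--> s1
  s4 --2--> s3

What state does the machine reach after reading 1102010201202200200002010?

s1

start at s7
read '1': s7 → s5
read '1': s5 → s4
read '0': s4 → s3
read '2': s3 → s4
read '0': s4 → s3
read '1': s3 → s0
read '0': s0 → s6
read '2': s6 → s3
read '0': s3 → s7
read '1': s7 → s5
read '2': s5 → s0
read '0': s0 → s6
read '2': s6 → s3
read '2': s3 → s4
read '0': s4 → s3
read '0': s3 → s7
read '2': s7 → s7
read '0': s7 → s0
read '0': s0 → s6
read '0': s6 → s1
read '0': s1 → s0
read '2': s0 → s0
read '0': s0 → s6
read '1': s6 → s6
read '0': s6 → s1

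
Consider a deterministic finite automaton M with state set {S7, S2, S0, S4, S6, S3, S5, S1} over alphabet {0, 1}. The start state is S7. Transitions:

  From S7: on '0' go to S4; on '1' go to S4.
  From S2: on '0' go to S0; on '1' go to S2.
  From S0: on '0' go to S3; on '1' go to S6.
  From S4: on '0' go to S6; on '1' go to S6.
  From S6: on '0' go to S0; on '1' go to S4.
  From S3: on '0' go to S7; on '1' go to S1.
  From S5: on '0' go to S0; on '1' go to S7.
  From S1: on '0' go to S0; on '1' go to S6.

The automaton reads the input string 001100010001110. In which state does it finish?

S7 → S4 → S6 → S4 → S6 → S0 → S3 → S7 → S4 → S6 → S0 → S3 → S1 → S6 → S4 → S6

S6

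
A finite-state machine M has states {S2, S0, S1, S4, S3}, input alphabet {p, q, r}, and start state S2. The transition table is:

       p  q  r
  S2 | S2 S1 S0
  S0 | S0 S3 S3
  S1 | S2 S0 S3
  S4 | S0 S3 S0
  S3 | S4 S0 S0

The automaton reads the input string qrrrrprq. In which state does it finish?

S0

start at S2
read 'q': S2 → S1
read 'r': S1 → S3
read 'r': S3 → S0
read 'r': S0 → S3
read 'r': S3 → S0
read 'p': S0 → S0
read 'r': S0 → S3
read 'q': S3 → S0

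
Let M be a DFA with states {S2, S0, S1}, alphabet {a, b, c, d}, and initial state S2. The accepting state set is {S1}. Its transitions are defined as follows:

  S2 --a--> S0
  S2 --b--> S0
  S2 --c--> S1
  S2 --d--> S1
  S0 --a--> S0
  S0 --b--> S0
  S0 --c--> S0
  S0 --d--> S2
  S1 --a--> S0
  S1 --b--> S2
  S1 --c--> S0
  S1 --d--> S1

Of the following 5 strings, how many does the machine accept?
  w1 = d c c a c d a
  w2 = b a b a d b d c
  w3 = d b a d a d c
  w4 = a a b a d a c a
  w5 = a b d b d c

w1:
  start at S2
  read 'd': S2 → S1
  read 'c': S1 → S0
  read 'c': S0 → S0
  read 'a': S0 → S0
  read 'c': S0 → S0
  read 'd': S0 → S2
  read 'a': S2 → S0
  end S0, rejected
w2:
  start at S2
  read 'b': S2 → S0
  read 'a': S0 → S0
  read 'b': S0 → S0
  read 'a': S0 → S0
  read 'd': S0 → S2
  read 'b': S2 → S0
  read 'd': S0 → S2
  read 'c': S2 → S1
  end S1, accepted
w3:
  start at S2
  read 'd': S2 → S1
  read 'b': S1 → S2
  read 'a': S2 → S0
  read 'd': S0 → S2
  read 'a': S2 → S0
  read 'd': S0 → S2
  read 'c': S2 → S1
  end S1, accepted
w4:
  start at S2
  read 'a': S2 → S0
  read 'a': S0 → S0
  read 'b': S0 → S0
  read 'a': S0 → S0
  read 'd': S0 → S2
  read 'a': S2 → S0
  read 'c': S0 → S0
  read 'a': S0 → S0
  end S0, rejected
w5:
  start at S2
  read 'a': S2 → S0
  read 'b': S0 → S0
  read 'd': S0 → S2
  read 'b': S2 → S0
  read 'd': S0 → S2
  read 'c': S2 → S1
  end S1, accepted

3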